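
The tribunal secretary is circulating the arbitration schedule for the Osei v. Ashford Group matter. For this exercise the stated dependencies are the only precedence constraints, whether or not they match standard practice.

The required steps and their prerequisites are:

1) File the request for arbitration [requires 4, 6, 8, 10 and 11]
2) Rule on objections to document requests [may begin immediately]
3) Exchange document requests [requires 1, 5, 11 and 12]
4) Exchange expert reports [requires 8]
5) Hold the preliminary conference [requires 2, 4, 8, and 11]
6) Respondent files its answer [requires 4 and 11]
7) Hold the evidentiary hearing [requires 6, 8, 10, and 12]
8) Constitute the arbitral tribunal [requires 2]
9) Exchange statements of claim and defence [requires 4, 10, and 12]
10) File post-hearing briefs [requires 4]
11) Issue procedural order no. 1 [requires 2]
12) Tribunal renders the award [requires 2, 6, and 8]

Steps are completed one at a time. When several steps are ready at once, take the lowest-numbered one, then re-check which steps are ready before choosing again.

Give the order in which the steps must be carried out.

Only 2 has no prerequisites, so it is first.
8 and 11 are both available; 8 has the earlier label → 8.
Ready: 4 and 11. 4 has the earlier label → 4.
10 and 11 are both available; 10 has the earlier label → 10.
11 needed 2, now all done → 11.
5 and 6 are both available; 5 has the earlier label → 5.
6 needed 4 and 11, now all done → 6.
Ready: 1 and 12. 1 has the earlier label → 1.
12 needed 2, 6 and 8, now all done → 12.
Now 3, 7 and 9 have their prerequisites met. 3 has the earlier label, so 3 next.
7 and 9 are both available; 7 has the earlier label → 7.
9 needed 4, 10 and 12, now all done → 9.

2 8 4 10 11 5 6 1 12 3 7 9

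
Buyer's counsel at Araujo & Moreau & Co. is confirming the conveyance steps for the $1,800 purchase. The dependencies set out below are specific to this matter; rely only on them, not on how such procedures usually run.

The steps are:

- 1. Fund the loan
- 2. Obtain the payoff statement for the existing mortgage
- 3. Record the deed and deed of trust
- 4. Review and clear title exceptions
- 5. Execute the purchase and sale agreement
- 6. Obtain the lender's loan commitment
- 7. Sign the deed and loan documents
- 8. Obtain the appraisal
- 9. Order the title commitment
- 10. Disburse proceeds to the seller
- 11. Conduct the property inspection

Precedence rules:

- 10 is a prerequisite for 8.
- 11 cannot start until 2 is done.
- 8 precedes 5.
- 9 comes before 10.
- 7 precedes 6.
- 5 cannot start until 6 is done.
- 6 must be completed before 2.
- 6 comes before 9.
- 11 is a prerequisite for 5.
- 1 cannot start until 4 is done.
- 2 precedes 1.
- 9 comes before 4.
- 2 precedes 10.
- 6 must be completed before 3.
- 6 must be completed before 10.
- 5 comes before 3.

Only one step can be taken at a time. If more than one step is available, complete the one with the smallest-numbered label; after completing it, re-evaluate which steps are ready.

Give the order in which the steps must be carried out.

7 6 2 9 4 1 10 8 11 5 3

Only 7 has no prerequisites, so it is first.
6 needed 7, now all done → 6.
Ready: 2 and 9. 2 has the earlier label → 2.
Ready: 9 and 11. 9 has the earlier label → 9.
4 and 10 now also ready, so the ready set is {4, 10, 11}; 4 has the earlier label → 4.
1 now also ready, so the ready set is {1, 10, 11}; 1 has the earlier label → 1.
Ready: 10 and 11. 10 has the earlier label → 10.
8 now also ready, so the ready set is {8, 11}; 8 has the earlier label → 8.
That leaves 11 as the only ready step → 11.
5 needed 6, 8 and 11, now all done → 5.
3 is the only step now ready → 3.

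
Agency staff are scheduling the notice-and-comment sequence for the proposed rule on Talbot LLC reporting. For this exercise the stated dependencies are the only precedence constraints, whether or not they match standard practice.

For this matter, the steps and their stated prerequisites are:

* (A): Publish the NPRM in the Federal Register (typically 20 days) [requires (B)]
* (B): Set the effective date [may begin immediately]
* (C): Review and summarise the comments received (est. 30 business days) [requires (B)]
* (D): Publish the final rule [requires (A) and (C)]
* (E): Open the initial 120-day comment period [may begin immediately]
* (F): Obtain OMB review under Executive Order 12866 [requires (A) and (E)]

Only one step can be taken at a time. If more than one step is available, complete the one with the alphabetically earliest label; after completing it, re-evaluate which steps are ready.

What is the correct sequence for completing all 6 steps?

(B) and (E) have no prerequisites; (B) has the earlier label, so (B) is first.
Ready: (A), (C) and (E). (A) has the earlier label → (A).
Now (C) and (E) have their prerequisites met. (C) has the earlier label, so (C) next.
(D) now also ready, so the ready set is {(D), (E)}; (D) has the earlier label → (D).
That leaves (E) as the only ready step → (E).
(F) needed (A) and (E), now all done → (F).

(B) (A) (C) (D) (E) (F)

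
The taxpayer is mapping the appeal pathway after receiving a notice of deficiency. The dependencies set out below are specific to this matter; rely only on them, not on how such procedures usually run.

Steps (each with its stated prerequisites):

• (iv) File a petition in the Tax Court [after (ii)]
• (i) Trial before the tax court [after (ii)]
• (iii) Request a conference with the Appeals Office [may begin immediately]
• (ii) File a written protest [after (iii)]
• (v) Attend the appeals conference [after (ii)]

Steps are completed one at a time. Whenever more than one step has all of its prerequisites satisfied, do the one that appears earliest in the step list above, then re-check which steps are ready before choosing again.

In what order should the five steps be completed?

(iii), (ii), (iv), (i), (v)

Only (iii) has no prerequisites, so it is first.
(ii) needed (iii), now all done → (ii).
Ready: (iv), (i) and (v). (iv) is listed earlier → (iv).
(i) and (v) are both available; (i) is listed earlier → (i).
(v) is the only step now ready → (v).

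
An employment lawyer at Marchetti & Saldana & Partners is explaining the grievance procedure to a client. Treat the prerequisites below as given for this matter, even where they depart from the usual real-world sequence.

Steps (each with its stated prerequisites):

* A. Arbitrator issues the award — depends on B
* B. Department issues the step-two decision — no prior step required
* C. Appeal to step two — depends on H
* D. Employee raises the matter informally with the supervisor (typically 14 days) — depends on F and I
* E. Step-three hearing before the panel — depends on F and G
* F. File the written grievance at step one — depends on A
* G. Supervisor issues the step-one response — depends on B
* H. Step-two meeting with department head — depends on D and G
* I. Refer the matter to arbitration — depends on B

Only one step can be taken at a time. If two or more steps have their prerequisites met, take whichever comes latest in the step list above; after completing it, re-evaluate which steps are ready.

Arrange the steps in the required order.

B I G A F E D H C

B is the only step with nothing outstanding, so it goes first.
Now I, G and A have their prerequisites met. I is listed later, so I next.
G and A are both available; G is listed later → G.
That leaves A as the only ready step → A.
That leaves F as the only ready step → F.
Ready: E and D. E is listed later → E.
Next only D has its prerequisites met → D.
That leaves H as the only ready step → H.
C needed H, now all done → C.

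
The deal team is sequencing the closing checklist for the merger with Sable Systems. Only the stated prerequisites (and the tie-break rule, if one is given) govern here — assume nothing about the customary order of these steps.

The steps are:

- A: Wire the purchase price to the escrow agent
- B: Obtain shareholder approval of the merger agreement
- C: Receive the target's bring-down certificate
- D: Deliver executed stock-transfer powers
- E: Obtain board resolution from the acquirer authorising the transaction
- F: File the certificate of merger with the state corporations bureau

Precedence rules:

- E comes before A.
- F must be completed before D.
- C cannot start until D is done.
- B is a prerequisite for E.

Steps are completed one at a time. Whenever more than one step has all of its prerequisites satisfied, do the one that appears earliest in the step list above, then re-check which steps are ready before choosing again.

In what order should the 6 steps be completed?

B → E → A → F → D → C

B and F have no prerequisites; B is listed earlier, so B is first.
Now E and F have their prerequisites met. E is listed earlier, so E next.
A now also ready, so the ready set is {A, F}; A is listed earlier → A.
F is the only step now ready → F.
D is the only step now ready → D.
C needed D, now all done → C.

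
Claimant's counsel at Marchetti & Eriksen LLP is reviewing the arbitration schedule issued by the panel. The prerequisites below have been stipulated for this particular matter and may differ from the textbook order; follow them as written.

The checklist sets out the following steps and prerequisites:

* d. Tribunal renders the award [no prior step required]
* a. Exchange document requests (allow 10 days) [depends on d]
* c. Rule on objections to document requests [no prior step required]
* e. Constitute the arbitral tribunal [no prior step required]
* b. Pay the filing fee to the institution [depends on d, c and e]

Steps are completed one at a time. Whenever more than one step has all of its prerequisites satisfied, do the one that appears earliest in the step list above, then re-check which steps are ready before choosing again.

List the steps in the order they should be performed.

d → a → c → e → b

d, c and e have no prerequisites; d is listed earlier, so d is first.
Ready: a, c and e. a is listed earlier → a.
c and e are both available; c is listed earlier → c.
e is the only step now ready → e.
b needed d, c and e, now all done → b.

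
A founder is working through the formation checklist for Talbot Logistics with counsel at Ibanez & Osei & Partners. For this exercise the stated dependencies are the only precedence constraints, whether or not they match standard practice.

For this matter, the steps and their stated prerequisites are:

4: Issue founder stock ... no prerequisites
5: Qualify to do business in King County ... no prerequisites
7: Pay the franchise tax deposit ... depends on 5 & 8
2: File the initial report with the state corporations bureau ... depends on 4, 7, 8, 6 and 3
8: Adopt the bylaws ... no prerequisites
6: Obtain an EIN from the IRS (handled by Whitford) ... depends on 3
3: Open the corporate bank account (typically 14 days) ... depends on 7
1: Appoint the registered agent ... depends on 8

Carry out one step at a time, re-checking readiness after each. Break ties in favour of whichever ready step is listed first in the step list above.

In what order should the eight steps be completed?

4 → 5 → 8 → 7 → 3 → 6 → 2 → 1

4, 5 and 8 have no prerequisites; 4 is listed earlier, so 4 is first.
Now 5 and 8 have their prerequisites met. 5 is listed earlier, so 5 next.
8 is the only step now ready → 8.
Ready: 7 and 1. 7 is listed earlier → 7.
Ready: 3 and 1. 3 is listed earlier → 3.
6 and 1 are both available; 6 is listed earlier → 6.
Now 2 and 1 have their prerequisites met. 2 is listed earlier, so 2 next.
1 needed 8, now all done → 1.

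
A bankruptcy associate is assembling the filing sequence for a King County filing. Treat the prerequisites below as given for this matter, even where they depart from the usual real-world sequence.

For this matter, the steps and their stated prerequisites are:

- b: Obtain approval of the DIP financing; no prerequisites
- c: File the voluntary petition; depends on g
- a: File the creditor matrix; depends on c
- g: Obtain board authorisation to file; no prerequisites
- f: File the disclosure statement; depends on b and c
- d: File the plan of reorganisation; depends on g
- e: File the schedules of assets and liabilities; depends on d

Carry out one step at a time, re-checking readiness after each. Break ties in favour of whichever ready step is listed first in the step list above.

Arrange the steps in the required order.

b, g, c, a, f, d, e

Nothing is required for b and g. b is listed earlier → b first.
g is the only step now ready → g.
Ready: c and d. c is listed earlier → c.
Now a, f and d have their prerequisites met. a is listed earlier, so a next.
f and d are both available; f is listed earlier → f.
d needed g, now all done → d.
e is the only step now ready → e.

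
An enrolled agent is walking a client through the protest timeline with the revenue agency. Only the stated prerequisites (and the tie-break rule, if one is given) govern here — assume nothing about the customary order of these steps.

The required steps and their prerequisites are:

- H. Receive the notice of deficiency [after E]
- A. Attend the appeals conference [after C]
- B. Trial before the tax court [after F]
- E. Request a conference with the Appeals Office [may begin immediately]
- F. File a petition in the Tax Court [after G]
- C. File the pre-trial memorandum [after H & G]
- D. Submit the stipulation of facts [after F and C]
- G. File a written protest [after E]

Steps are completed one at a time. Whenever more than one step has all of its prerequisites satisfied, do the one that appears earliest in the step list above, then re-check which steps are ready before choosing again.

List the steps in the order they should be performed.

E → H → G → F → B → C → A → D

E is the only step with nothing outstanding, so it goes first.
H and G are both available; H is listed earlier → H.
Next only G has its prerequisites met → G.
Now F and C have their prerequisites met. F is listed earlier, so F next.
B now also ready, so the ready set is {B, C}; B is listed earlier → B.
That leaves C as the only ready step → C.
Ready: A and D. A is listed earlier → A.
Next only D has its prerequisites met → D.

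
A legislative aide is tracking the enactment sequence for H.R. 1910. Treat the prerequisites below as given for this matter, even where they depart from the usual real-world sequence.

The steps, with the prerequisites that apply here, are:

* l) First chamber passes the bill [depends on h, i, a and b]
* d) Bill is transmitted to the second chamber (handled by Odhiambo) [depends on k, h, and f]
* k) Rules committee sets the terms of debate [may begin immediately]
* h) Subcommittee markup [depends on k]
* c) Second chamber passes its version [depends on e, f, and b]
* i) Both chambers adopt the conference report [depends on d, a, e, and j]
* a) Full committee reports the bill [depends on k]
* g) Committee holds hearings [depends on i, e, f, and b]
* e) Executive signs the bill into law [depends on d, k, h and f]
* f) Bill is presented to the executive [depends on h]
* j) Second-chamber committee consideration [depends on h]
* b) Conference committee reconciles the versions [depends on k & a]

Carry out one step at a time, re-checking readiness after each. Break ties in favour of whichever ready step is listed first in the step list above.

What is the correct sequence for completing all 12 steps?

k h a f d e j i b l c g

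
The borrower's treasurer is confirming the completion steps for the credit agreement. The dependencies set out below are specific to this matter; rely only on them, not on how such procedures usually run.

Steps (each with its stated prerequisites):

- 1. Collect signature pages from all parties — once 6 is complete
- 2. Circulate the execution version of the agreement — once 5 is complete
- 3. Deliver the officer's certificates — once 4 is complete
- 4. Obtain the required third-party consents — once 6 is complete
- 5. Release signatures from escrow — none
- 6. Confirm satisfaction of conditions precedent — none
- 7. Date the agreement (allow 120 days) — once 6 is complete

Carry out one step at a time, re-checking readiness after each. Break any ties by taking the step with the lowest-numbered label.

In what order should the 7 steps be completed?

5 and 6 have no prerequisites; 5 has the earlier label, so 5 is first.
2 and 6 are both available; 2 has the earlier label → 2.
6 is the only step now ready → 6.
Now 1, 4 and 7 have their prerequisites met. 1 has the earlier label, so 1 next.
Now 4 and 7 have their prerequisites met. 4 has the earlier label, so 4 next.
3 now also ready, so the ready set is {3, 7}; 3 has the earlier label → 3.
7 needed 6, now all done → 7.

5, 2, 6, 1, 4, 3, 7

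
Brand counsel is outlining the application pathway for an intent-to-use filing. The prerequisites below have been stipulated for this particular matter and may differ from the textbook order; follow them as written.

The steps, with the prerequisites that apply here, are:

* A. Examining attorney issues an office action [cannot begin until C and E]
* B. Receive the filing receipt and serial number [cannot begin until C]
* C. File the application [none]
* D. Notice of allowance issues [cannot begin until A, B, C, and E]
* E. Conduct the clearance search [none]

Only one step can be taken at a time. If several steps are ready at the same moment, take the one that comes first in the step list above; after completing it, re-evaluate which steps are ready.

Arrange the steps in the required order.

C and E have no prerequisites; C is listed earlier, so C is first.
Now B and E have their prerequisites met. B is listed earlier, so B next.
E is the only step now ready → E.
A is the only step now ready → A.
Next only D has its prerequisites met → D.

C → B → E → A → D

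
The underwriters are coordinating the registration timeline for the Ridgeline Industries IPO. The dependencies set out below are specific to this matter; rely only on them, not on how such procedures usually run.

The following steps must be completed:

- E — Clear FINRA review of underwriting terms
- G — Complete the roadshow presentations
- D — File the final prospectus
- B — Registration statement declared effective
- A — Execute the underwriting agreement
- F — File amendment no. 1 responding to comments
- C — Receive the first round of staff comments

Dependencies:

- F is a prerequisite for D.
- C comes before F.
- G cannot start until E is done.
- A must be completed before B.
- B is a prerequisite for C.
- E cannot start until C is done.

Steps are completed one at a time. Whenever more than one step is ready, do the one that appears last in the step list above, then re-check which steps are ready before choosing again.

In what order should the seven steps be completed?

A, B, C, F, D, E, G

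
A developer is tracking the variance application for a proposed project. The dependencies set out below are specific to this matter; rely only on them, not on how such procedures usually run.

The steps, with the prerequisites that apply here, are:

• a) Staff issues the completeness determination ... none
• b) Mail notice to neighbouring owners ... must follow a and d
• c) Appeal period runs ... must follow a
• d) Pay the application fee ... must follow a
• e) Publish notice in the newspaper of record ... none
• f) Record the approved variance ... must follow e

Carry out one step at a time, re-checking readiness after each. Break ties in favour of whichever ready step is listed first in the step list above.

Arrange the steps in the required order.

a and e have no prerequisites; a is listed earlier, so a is first.
Ready: c, d and e. c is listed earlier → c.
Ready: d and e. d is listed earlier → d.
b now also ready, so the ready set is {b, e}; b is listed earlier → b.
Next only e has its prerequisites met → e.
That leaves f as the only ready step → f.

a, c, d, b, e, f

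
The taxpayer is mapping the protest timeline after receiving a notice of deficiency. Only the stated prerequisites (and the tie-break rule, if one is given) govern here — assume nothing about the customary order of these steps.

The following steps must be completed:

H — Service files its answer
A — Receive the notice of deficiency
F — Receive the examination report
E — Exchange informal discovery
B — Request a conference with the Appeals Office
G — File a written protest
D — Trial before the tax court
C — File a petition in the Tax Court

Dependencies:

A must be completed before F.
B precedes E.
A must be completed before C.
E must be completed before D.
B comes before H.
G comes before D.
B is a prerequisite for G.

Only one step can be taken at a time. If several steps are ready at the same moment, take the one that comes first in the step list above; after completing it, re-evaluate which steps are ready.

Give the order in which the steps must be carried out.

A F B H E G D C

Nothing is required for A and B. A is listed earlier → A first.
F and C now also ready, so the ready set is {F, B, C}; F is listed earlier → F.
Ready: B and C. B is listed earlier → B.
H, E and G now also ready, so the ready set is {H, E, G, C}; H is listed earlier → H.
E, G and C are all available; E is listed earlier → E.
Now G and C have their prerequisites met. G is listed earlier, so G next.
D and C are both available; D is listed earlier → D.
That leaves C as the only ready step → C.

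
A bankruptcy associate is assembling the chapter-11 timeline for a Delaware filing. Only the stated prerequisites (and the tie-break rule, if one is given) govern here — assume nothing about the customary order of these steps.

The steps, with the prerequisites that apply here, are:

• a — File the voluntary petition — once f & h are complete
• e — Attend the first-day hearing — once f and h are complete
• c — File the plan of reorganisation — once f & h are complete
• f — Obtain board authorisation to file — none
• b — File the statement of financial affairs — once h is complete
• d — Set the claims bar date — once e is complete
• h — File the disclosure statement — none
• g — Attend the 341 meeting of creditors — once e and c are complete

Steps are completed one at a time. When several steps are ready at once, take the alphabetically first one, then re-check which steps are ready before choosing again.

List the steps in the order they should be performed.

f h a b c e d g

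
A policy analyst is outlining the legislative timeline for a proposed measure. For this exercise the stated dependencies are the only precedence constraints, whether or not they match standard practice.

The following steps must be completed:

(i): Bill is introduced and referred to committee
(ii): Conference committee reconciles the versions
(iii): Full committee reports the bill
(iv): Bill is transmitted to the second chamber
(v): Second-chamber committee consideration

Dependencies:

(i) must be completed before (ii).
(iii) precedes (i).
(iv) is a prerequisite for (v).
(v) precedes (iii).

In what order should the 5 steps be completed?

(iv), (v), (iii), (i), (ii)

Only (iv) has no prerequisites, so it is first.
That leaves (v) as the only ready step → (v).
(iii) is the only step now ready → (iii).
(i) needed (iii), now all done → (i).
(ii) needed (i), now all done → (ii).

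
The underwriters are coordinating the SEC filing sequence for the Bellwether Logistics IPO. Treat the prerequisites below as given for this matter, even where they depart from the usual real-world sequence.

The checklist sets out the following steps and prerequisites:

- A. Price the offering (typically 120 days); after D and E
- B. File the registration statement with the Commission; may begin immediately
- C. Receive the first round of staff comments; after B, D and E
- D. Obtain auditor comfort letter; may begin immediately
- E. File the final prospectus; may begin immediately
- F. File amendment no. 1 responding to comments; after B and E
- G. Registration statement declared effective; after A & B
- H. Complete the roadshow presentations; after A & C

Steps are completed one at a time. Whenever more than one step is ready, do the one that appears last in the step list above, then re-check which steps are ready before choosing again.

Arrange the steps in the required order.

Nothing is required for E, D and B. E is listed later → E first.
Now D and B have their prerequisites met. D is listed later, so D next.
A now also ready, so the ready set is {B, A}; B is listed later → B.
F, C and A are all available; F is listed later → F.
C and A are both available; C is listed later → C.
Next only A has its prerequisites met → A.
Ready: H and G. H is listed later → H.
That leaves G as the only ready step → G.

E D B F C A H G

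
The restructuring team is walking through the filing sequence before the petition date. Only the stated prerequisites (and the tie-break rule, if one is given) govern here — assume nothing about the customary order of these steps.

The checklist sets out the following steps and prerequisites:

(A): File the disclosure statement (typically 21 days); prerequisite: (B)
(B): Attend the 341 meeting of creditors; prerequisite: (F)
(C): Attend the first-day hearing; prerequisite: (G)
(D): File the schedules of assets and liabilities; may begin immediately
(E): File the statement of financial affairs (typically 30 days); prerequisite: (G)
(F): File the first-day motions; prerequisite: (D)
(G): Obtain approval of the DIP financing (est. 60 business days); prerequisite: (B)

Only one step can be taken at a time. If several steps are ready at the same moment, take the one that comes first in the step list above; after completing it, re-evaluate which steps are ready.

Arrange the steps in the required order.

(D), (F), (B), (A), (G), (C), (E)

(D) has no prerequisites → (D) first.
(F) is the only step now ready → (F).
(B) needed (F), now all done → (B).
(A) and (G) are both available; (A) is listed earlier → (A).
That leaves (G) as the only ready step → (G).
Ready: (C) and (E). (C) is listed earlier → (C).
(E) needed (G), now all done → (E).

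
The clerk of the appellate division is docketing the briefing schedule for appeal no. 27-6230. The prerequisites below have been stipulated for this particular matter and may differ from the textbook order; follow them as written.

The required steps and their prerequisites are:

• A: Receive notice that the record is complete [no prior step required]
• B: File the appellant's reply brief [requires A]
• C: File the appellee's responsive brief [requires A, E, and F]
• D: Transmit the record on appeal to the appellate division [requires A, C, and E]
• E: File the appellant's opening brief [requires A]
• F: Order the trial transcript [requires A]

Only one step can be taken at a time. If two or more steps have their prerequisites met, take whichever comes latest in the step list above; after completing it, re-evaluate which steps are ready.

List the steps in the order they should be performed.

A has no prerequisites → A first.
Now F, E and B have their prerequisites met. F is listed later, so F next.
Now E and B have their prerequisites met. E is listed later, so E next.
Now C and B have their prerequisites met. C is listed later, so C next.
D now also ready, so the ready set is {D, B}; D is listed later → D.
B needed A, now all done → B.

A → F → E → C → D → B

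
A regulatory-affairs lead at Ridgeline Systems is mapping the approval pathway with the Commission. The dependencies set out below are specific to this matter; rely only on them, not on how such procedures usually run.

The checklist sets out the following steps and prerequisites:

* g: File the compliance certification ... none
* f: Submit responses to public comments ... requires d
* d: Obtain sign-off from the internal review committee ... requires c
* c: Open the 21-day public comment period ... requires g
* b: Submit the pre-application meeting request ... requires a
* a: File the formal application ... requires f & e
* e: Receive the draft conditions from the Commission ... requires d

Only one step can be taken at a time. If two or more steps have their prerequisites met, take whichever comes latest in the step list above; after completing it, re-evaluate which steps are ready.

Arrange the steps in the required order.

g has no prerequisites → g first.
c needed g, now all done → c.
d is the only step now ready → d.
Ready: e and f. e is listed later → e.
f needed d, now all done → f.
a needed e and f, now all done → a.
b is the only step now ready → b.

g → c → d → e → f → a → b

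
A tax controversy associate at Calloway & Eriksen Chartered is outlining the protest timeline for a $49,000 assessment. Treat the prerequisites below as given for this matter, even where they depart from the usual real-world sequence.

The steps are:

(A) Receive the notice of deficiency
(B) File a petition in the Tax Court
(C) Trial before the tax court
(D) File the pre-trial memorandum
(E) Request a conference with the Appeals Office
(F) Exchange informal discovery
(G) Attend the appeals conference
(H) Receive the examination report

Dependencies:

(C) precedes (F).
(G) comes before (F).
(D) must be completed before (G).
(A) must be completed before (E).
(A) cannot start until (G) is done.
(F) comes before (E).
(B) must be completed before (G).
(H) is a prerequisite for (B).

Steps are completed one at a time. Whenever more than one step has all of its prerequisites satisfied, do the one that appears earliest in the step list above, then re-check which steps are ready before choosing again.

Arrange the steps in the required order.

Nothing is required for (C), (D) and (H). (C) is listed earlier → (C) first.
Now (D) and (H) have their prerequisites met. (D) is listed earlier, so (D) next.
Next only (H) has its prerequisites met → (H).
Next only (B) has its prerequisites met → (B).
(G) needed (B) and (D), now all done → (G).
Ready: (A) and (F). (A) is listed earlier → (A).
Next only (F) has its prerequisites met → (F).
(E) needed (A) and (F), now all done → (E).

(C), (D), (H), (B), (G), (A), (F), (E)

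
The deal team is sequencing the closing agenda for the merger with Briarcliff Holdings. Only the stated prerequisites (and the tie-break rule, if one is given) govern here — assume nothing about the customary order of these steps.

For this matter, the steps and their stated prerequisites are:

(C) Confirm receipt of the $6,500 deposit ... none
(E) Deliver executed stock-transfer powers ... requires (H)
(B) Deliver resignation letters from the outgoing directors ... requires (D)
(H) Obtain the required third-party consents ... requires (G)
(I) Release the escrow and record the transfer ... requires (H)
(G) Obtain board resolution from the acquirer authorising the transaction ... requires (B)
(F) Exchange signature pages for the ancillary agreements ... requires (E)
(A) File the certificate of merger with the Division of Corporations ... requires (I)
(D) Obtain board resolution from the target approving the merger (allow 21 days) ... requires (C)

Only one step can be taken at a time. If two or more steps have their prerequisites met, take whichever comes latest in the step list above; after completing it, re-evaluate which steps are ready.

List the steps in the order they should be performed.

Only (C) has no prerequisites, so it is first.
(D) needed (C), now all done → (D).
(B) needed (D), now all done → (B).
Next only (G) has its prerequisites met → (G).
That leaves (H) as the only ready step → (H).
(I) and (E) are both available; (I) is listed later → (I).
Ready: (A) and (E). (A) is listed later → (A).
(E) is the only step now ready → (E).
(F) needed (E), now all done → (F).

(C), (D), (B), (G), (H), (I), (A), (E), (F)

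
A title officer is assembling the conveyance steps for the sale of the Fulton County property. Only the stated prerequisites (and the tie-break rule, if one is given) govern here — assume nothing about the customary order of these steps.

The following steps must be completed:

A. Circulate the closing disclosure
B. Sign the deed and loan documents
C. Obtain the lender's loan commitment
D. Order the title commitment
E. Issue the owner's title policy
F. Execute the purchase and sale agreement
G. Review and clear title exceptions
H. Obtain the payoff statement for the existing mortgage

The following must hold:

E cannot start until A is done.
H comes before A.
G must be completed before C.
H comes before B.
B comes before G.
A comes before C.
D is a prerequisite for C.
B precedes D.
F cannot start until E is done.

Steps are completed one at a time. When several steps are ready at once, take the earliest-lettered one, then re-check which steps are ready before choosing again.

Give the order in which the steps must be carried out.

H A B D E F G C

Only H has no prerequisites, so it is first.
Now A and B have their prerequisites met. A has the earlier label, so A next.
B and E are both available; B has the earlier label → B.
Now D, E and G have their prerequisites met. D has the earlier label, so D next.
Now E and G have their prerequisites met. E has the earlier label, so E next.
Ready: F and G. F has the earlier label → F.
Next only G has its prerequisites met → G.
C needed A, D and G, now all done → C.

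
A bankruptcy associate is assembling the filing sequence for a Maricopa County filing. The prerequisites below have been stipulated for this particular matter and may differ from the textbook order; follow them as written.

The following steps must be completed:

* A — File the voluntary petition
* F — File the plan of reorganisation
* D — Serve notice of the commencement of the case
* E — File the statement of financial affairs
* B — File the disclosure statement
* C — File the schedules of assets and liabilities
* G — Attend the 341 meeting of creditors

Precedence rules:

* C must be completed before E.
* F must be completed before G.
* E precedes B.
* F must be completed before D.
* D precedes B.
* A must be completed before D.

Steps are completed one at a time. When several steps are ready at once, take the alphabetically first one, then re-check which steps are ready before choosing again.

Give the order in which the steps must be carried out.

A, C, E, F, D, B, G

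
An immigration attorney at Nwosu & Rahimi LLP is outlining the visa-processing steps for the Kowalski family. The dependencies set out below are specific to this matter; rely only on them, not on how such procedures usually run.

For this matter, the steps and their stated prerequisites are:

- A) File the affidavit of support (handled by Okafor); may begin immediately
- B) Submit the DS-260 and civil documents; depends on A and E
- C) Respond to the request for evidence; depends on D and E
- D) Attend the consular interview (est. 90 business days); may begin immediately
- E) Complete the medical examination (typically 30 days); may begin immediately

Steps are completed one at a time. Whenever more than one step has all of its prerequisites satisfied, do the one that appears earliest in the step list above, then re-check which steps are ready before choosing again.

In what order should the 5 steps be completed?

A, D, E, B, C

Nothing is required for A, D and E. A is listed earlier → A first.
Now D and E have their prerequisites met. D is listed earlier, so D next.
E is the only step now ready → E.
B and C are both available; B is listed earlier → B.
Next only C has its prerequisites met → C.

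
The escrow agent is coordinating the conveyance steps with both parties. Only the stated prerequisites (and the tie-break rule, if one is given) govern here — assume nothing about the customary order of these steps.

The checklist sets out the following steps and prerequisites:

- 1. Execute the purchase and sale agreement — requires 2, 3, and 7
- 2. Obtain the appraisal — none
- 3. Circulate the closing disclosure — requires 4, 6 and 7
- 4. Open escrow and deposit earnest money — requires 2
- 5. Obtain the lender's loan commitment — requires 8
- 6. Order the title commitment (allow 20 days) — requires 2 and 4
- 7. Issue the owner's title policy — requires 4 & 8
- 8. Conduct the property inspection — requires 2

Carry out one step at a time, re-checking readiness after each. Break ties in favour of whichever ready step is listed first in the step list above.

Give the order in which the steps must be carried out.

2 4 6 8 5 7 3 1

Only 2 has no prerequisites, so it is first.
Now 4 and 8 have their prerequisites met. 4 is listed earlier, so 4 next.
6 and 8 are both available; 6 is listed earlier → 6.
That leaves 8 as the only ready step → 8.
Ready: 5 and 7. 5 is listed earlier → 5.
Next only 7 has its prerequisites met → 7.
3 needed 4, 6 and 7, now all done → 3.
Next only 1 has its prerequisites met → 1.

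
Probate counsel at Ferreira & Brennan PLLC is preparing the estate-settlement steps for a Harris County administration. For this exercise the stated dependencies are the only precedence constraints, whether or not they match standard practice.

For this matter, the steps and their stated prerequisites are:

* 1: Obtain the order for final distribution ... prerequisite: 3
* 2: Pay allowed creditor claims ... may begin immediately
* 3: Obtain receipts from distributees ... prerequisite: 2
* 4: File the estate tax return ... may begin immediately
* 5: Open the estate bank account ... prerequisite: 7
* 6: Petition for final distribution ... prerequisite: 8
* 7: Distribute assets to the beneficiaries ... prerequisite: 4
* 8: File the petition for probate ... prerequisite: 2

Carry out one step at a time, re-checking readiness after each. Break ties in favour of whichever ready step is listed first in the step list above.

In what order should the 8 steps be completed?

Nothing is required for 2 and 4. 2 is listed earlier → 2 first.
3, 4 and 8 are all available; 3 is listed earlier → 3.
Ready: 1, 4 and 8. 1 is listed earlier → 1.
Ready: 4 and 8. 4 is listed earlier → 4.
7 and 8 are both available; 7 is listed earlier → 7.
5 now also ready, so the ready set is {5, 8}; 5 is listed earlier → 5.
Next only 8 has its prerequisites met → 8.
That leaves 6 as the only ready step → 6.

2, 3, 1, 4, 7, 5, 8, 6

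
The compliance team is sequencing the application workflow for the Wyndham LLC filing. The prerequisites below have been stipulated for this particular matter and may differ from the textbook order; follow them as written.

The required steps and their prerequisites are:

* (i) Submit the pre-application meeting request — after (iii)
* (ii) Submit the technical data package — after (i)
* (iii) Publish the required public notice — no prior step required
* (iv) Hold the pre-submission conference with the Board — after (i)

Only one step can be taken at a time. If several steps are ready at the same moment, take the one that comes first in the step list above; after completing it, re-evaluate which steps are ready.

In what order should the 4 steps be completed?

(iii), (i), (ii), (iv)

(iii) is the only step with nothing outstanding, so it goes first.
(i) needed (iii), now all done → (i).
(ii) and (iv) are both available; (ii) is listed earlier → (ii).
(iv) needed (i), now all done → (iv).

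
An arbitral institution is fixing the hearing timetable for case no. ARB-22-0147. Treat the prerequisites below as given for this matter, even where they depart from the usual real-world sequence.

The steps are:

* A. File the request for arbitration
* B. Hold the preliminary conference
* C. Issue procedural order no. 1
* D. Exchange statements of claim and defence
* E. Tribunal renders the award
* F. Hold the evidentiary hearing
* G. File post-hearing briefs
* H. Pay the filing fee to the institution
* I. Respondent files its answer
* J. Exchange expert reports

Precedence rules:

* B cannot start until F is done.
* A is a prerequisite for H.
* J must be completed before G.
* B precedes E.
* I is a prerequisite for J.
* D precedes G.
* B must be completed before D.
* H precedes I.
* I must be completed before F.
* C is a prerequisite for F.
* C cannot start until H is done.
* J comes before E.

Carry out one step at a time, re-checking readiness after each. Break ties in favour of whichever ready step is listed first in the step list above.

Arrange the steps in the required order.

A is the only step with nothing outstanding, so it goes first.
H is the only step now ready → H.
C and I are both available; C is listed earlier → C.
That leaves I as the only ready step → I.
Now F and J have their prerequisites met. F is listed earlier, so F next.
B now also ready, so the ready set is {B, J}; B is listed earlier → B.
Now D and J have their prerequisites met. D is listed earlier, so D next.
J needed I, now all done → J.
Now E and G have their prerequisites met. E is listed earlier, so E next.
Next only G has its prerequisites met → G.

A, H, C, I, F, B, D, J, E, G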